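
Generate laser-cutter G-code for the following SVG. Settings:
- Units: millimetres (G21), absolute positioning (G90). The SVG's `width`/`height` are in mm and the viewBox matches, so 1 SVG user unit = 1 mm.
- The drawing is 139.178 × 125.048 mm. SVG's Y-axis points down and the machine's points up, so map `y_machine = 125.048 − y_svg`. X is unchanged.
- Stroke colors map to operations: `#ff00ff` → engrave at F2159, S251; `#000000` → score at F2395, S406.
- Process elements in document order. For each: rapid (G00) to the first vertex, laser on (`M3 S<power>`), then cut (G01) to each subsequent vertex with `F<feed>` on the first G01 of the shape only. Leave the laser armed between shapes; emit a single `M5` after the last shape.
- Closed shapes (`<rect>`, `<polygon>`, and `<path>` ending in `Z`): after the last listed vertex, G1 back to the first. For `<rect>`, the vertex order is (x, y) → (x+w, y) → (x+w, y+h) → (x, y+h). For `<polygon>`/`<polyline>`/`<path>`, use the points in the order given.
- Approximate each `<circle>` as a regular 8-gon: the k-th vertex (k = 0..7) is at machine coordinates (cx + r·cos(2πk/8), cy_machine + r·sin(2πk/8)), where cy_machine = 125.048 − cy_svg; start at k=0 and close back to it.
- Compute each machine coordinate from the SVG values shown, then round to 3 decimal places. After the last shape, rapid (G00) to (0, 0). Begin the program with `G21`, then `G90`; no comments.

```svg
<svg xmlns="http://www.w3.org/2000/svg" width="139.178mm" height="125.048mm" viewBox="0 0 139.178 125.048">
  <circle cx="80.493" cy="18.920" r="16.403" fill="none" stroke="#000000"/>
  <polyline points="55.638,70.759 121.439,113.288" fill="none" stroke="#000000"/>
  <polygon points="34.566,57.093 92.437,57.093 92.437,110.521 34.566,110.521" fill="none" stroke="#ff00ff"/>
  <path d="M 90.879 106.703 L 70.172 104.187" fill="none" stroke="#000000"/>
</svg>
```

Since the viewBox matches the mm dimensions, user units are millimetres directly. The only transform is the Y-flip y_m = 125.048 − y_svg.

Shape 1 is a circle drawn with `<circle>`. Its stroke #000000 means score at S406, F2395. After flipping Y the toolpath is (96.896,106.128) → (92.092,117.727) → (80.493,122.531) → (68.894,117.727) → (64.090,106.128) → (68.894,94.529) → (80.493,89.725) → (92.092,94.529) → (96.896,106.128), returning to the start.

Shape 2 is a line segment drawn with `<polyline>`. Its stroke #000000 means score at S406, F2395. After flipping Y the toolpath is (55.638,54.289) → (121.439,11.760).

Shape 3 is a rectangle drawn with `<polygon>`. Its stroke #ff00ff means engrave at S251, F2159. After flipping Y the toolpath is (34.566,67.955) → (92.437,67.955) → (92.437,14.527) → (34.566,14.527) → (34.566,67.955), returning to the start.

Shape 4 is a line segment drawn with `<path>`. Its stroke #000000 means score at S406, F2395. After flipping Y the toolpath is (90.879,18.345) → (70.172,20.861).

G21
G90
G00 X96.896 Y106.128
M3 S406
G01 X92.092 Y117.727 F2395
G01 X80.493 Y122.531
G01 X68.894 Y117.727
G01 X64.090 Y106.128
G01 X68.894 Y94.529
G01 X80.493 Y89.725
G01 X92.092 Y94.529
G01 X96.896 Y106.128
G00 X55.638 Y54.289
M3 S406
G01 X121.439 Y11.760 F2395
G00 X34.566 Y67.955
M3 S251
G01 X92.437 Y67.955 F2159
G01 X92.437 Y14.527
G01 X34.566 Y14.527
G01 X34.566 Y67.955
G00 X90.879 Y18.345
M3 S406
G01 X70.172 Y20.861 F2395
M5
G00 X0.000 Y0.000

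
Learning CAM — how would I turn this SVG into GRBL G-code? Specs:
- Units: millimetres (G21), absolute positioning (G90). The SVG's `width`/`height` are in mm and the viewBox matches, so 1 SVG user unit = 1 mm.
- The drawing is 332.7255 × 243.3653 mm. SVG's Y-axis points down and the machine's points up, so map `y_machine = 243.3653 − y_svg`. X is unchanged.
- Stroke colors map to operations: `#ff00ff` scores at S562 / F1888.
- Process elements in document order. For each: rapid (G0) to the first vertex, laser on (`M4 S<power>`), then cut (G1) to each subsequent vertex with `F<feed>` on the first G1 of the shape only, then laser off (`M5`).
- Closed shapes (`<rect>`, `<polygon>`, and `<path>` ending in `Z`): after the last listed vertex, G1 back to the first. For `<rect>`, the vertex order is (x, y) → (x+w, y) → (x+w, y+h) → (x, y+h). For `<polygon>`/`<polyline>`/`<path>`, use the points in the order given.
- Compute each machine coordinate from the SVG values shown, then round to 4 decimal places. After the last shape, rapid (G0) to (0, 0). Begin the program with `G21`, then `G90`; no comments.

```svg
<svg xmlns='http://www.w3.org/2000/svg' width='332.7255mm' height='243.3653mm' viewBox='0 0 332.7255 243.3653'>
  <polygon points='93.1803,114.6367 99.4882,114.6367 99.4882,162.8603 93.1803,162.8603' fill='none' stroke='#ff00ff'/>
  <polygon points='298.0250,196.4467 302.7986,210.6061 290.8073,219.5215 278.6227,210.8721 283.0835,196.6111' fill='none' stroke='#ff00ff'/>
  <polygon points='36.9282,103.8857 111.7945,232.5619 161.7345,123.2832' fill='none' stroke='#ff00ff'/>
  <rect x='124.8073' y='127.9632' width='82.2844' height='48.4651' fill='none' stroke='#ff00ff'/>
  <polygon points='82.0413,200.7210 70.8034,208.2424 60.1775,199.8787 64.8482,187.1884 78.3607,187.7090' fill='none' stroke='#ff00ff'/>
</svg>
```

G21
G90
G0 X93.1803 Y128.7286
M4 S562
G1 X99.4882 Y128.7286 F1888
G1 X99.4882 Y80.5050
G1 X93.1803 Y80.5050
G1 X93.1803 Y128.7286
M5
G0 X298.0250 Y46.9186
M4 S562
G1 X302.7986 Y32.7592 F1888
G1 X290.8073 Y23.8438
G1 X278.6227 Y32.4932
G1 X283.0835 Y46.7542
G1 X298.0250 Y46.9186
M5
G0 X36.9282 Y139.4796
M4 S562
G1 X111.7945 Y10.8034 F1888
G1 X161.7345 Y120.0821
G1 X36.9282 Y139.4796
M5
G0 X124.8073 Y115.4021
M4 S562
G1 X207.0917 Y115.4021 F1888
G1 X207.0917 Y66.9370
G1 X124.8073 Y66.9370
G1 X124.8073 Y115.4021
M5
G0 X82.0413 Y42.6443
M4 S562
G1 X70.8034 Y35.1229 F1888
G1 X60.1775 Y43.4866
G1 X64.8482 Y56.1769
G1 X78.3607 Y55.6563
G1 X82.0413 Y42.6443
M5
G0 X0.0000 Y0.0000

1 u = 1 mm; y_m = 243.3653 − y.

[1] `<polygon>` rectangle, #ff00ff→score S562 F1888: (93.1803,128.7286) → (99.4882,128.7286) → (99.4882,80.5050) → (93.1803,80.5050) → (93.1803,128.7286) (closed)

[2] `<polygon>` regular polygon, #ff00ff→score S562 F1888: (298.0250,46.9186) → (302.7986,32.7592) → (290.8073,23.8438) → (278.6227,32.4932) → (283.0835,46.7542) → (298.0250,46.9186) (closed)

[3] `<polygon>` closed polygon, #ff00ff→score S562 F1888: (36.9282,139.4796) → (111.7945,10.8034) → (161.7345,120.0821) → (36.9282,139.4796) (closed)

[4] `<rect>` rectangle, #ff00ff→score S562 F1888: (124.8073,115.4021) → (207.0917,115.4021) → (207.0917,66.9370) → (124.8073,66.9370) → (124.8073,115.4021) (closed)

[5] `<polygon>` regular polygon, #ff00ff→score S562 F1888: (82.0413,42.6443) → (70.8034,35.1229) → (60.1775,43.4866) → (64.8482,56.1769) → (78.3607,55.6563) → (82.0413,42.6443) (closed)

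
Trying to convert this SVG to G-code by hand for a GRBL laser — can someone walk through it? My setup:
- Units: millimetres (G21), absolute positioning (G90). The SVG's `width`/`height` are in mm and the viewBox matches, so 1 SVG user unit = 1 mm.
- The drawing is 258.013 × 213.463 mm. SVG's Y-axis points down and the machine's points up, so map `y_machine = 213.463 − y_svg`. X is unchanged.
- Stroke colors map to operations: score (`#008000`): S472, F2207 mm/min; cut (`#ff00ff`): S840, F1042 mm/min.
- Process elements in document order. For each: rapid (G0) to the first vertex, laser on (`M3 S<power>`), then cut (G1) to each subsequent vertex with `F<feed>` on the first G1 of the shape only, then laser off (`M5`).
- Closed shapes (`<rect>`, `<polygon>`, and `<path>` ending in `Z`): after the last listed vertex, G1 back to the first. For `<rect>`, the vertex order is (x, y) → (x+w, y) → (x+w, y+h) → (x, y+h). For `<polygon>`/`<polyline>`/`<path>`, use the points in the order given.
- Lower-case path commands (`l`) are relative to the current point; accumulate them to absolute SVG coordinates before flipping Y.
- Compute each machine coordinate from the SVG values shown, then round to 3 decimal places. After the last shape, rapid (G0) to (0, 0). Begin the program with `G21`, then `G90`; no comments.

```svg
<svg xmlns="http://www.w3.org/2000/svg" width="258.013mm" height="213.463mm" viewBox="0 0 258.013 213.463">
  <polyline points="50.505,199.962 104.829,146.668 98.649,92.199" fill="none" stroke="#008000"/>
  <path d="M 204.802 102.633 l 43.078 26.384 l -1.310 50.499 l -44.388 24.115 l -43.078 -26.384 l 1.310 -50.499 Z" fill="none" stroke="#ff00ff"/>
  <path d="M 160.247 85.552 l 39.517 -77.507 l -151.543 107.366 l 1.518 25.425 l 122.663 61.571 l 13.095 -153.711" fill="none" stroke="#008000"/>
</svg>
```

G21
G90
G0 X50.505 Y13.501
M3 S472
G1 X104.829 Y66.795 F2207
G1 X98.649 Y121.264
M5
G0 X204.802 Y110.830
M3 S840
G1 X247.880 Y84.446 F1042
G1 X246.570 Y33.947
G1 X202.182 Y9.832
G1 X159.104 Y36.216
G1 X160.414 Y86.715
G1 X204.802 Y110.830
M5
G0 X160.247 Y127.911
M3 S472
G1 X199.764 Y205.418 F2207
G1 X48.221 Y98.052
G1 X49.739 Y72.627
G1 X172.402 Y11.056
G1 X185.497 Y164.767
M5
G0 X0.000 Y0.000

viewBox `0 0 258.013 213.463` with mm width/height → 1 unit = 1 mm. Flip: y_m = 213.463 − y_svg.

**Shape 1** — `<polyline>` open polyline, stroke `#008000` → score (S472, F2207). Machine vertices: (50.505,13.501) → (104.829,66.795) → (98.649,121.264). Open path.

**Shape 2** — `<path>` regular polygon, stroke `#ff00ff` → cut (S840, F1042). Machine vertices: (204.802,110.830) → (247.880,84.446) → (246.570,33.947) → (202.182,9.832) → (159.104,36.216) → (160.414,86.715) → (204.802,110.830). Closed: final G1 returns to the first vertex.

**Shape 3** — `<path>` open polyline, stroke `#008000` → score (S472, F2207). Machine vertices: (160.247,127.911) → (199.764,205.418) → (48.221,98.052) → (49.739,72.627) → (172.402,11.056) → (185.497,164.767). Open path.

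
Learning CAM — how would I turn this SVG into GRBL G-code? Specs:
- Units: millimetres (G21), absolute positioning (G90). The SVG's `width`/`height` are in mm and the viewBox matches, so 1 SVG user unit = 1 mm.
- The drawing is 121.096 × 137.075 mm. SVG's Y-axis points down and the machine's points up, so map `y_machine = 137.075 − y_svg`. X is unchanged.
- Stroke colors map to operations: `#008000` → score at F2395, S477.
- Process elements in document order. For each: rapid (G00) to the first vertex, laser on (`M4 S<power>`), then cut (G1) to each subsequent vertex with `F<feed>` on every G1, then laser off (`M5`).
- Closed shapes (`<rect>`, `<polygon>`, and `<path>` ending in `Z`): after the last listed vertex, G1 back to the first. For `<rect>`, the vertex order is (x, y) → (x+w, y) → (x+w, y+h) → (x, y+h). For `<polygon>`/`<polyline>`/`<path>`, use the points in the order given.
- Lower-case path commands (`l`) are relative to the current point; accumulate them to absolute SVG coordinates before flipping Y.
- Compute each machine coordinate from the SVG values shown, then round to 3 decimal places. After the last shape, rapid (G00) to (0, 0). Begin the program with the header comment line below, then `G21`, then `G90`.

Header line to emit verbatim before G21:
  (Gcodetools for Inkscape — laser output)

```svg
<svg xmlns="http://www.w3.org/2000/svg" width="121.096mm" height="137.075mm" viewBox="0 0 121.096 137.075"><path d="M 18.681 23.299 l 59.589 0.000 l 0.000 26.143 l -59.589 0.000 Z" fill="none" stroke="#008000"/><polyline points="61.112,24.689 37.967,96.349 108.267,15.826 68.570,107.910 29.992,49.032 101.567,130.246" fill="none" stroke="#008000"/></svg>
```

(Gcodetools for Inkscape — laser output)
G21
G90
G00 X18.681 Y113.776
M4 S477
G1 X78.270 Y113.776 F2395
G1 X78.270 Y87.633 F2395
G1 X18.681 Y87.633 F2395
G1 X18.681 Y113.776 F2395
M5
G00 X61.112 Y112.386
M4 S477
G1 X37.967 Y40.726 F2395
G1 X108.267 Y121.249 F2395
G1 X68.570 Y29.165 F2395
G1 X29.992 Y88.043 F2395
G1 X101.567 Y6.829 F2395
M5
G00 X0.000 Y0.000

Since the viewBox matches the mm dimensions, user units are millimetres directly. The only transform is the Y-flip y_m = 137.075 − y_svg.

Shape 1 is a rectangle drawn with `<path>`. Its stroke #008000 means score at S477, F2395. After flipping Y the toolpath is (18.681,113.776) → (78.270,113.776) → (78.270,87.633) → (18.681,87.633) → (18.681,113.776), returning to the start.

Shape 2 is a open polyline drawn with `<polyline>`. Its stroke #008000 means score at S477, F2395. After flipping Y the toolpath is (61.112,112.386) → (37.967,40.726) → (108.267,121.249) → (68.570,29.165) → (29.992,88.043) → (101.567,6.829).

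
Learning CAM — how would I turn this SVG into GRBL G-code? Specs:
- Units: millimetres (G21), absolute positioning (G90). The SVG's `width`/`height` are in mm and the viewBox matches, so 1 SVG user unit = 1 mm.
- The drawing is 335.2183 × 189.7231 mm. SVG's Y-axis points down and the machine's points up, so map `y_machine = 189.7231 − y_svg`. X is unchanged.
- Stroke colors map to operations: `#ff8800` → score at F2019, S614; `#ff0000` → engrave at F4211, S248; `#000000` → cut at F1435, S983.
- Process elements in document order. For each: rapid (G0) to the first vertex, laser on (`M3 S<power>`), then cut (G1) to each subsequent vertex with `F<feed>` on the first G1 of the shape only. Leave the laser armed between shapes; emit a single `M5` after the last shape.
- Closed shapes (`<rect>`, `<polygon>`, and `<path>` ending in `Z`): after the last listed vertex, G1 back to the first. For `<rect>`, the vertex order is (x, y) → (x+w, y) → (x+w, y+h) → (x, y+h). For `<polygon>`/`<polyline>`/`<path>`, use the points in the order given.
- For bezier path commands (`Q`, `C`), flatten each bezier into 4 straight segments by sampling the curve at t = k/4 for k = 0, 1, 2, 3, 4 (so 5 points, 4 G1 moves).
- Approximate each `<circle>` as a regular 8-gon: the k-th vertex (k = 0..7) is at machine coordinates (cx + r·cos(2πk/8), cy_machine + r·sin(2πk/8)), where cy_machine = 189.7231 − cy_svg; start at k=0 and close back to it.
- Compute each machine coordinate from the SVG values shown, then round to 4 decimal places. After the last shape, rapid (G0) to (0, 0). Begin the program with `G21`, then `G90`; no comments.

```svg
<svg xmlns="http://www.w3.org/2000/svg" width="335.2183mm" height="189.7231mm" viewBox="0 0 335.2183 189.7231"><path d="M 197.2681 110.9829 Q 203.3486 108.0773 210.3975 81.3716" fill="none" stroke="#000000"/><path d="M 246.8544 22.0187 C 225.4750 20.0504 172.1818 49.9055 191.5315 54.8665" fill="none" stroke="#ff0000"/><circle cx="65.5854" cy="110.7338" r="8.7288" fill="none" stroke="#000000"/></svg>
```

1 u = 1 mm; y_m = 189.7231 − y.

[1] `<path>` quadratic bezier, #000000→cut S983 F1435: (197.2681,78.7402) → (200.3689,81.6805) → (203.5907,87.5958) → (206.9336,96.4862) → (210.3975,108.3515)

[2] `<path>` cubic bezier, #ff0000→engrave S248 F4211: (246.8544,167.7044) → (226.4697,164.0999) → (203.9195,153.8790) → (189.0061,142.3588) → (191.5315,134.8566)

[3] `<circle>` circle, #000000→cut S983 F1435: (74.3142,78.9893) → (71.7576,85.1615) → (65.5854,87.7181) → (59.4132,85.1615) → (56.8566,78.9893) → (59.4132,72.8171) → (65.5854,70.2605) → (71.7576,72.8171) → (74.3142,78.9893) (closed)

G21
G90
G0 X197.2681 Y78.7402
M3 S983
G1 X200.3689 Y81.6805 F1435
G1 X203.5907 Y87.5958
G1 X206.9336 Y96.4862
G1 X210.3975 Y108.3515
G0 X246.8544 Y167.7044
M3 S248
G1 X226.4697 Y164.0999 F4211
G1 X203.9195 Y153.8790
G1 X189.0061 Y142.3588
G1 X191.5315 Y134.8566
G0 X74.3142 Y78.9893
M3 S983
G1 X71.7576 Y85.1615 F1435
G1 X65.5854 Y87.7181
G1 X59.4132 Y85.1615
G1 X56.8566 Y78.9893
G1 X59.4132 Y72.8171
G1 X65.5854 Y70.2605
G1 X71.7576 Y72.8171
G1 X74.3142 Y78.9893
M5
G0 X0.0000 Y0.0000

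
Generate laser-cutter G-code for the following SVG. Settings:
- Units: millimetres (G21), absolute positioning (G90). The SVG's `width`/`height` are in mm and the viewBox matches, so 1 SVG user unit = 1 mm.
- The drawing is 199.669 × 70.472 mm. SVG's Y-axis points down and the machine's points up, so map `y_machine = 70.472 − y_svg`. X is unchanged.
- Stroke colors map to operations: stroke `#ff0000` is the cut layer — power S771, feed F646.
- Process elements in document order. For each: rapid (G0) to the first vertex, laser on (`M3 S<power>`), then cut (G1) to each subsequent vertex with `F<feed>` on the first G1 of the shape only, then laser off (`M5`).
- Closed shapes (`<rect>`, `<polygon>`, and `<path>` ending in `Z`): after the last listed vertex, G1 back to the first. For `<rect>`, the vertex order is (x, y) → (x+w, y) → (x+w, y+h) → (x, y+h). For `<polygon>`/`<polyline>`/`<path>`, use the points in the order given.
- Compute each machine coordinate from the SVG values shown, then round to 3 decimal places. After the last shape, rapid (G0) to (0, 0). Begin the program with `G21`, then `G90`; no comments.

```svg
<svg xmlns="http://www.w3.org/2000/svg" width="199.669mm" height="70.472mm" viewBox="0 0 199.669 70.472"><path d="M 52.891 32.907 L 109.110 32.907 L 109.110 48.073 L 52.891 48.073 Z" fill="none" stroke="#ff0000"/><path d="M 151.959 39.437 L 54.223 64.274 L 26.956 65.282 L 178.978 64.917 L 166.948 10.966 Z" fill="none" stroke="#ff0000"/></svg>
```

1 u = 1 mm; y_m = 70.472 − y.

[1] `<path>` rectangle, #ff0000→cut S771 F646: (52.891,37.565) → (109.110,37.565) → (109.110,22.399) → (52.891,22.399) → (52.891,37.565) (closed)

[2] `<path>` closed polygon, #ff0000→cut S771 F646: (151.959,31.035) → (54.223,6.198) → (26.956,5.190) → (178.978,5.555) → (166.948,59.506) → (151.959,31.035) (closed)

G21
G90
G0 X52.891 Y37.565
M3 S771
G1 X109.110 Y37.565 F646
G1 X109.110 Y22.399
G1 X52.891 Y22.399
G1 X52.891 Y37.565
M5
G0 X151.959 Y31.035
M3 S771
G1 X54.223 Y6.198 F646
G1 X26.956 Y5.190
G1 X178.978 Y5.555
G1 X166.948 Y59.506
G1 X151.959 Y31.035
M5
G0 X0.000 Y0.000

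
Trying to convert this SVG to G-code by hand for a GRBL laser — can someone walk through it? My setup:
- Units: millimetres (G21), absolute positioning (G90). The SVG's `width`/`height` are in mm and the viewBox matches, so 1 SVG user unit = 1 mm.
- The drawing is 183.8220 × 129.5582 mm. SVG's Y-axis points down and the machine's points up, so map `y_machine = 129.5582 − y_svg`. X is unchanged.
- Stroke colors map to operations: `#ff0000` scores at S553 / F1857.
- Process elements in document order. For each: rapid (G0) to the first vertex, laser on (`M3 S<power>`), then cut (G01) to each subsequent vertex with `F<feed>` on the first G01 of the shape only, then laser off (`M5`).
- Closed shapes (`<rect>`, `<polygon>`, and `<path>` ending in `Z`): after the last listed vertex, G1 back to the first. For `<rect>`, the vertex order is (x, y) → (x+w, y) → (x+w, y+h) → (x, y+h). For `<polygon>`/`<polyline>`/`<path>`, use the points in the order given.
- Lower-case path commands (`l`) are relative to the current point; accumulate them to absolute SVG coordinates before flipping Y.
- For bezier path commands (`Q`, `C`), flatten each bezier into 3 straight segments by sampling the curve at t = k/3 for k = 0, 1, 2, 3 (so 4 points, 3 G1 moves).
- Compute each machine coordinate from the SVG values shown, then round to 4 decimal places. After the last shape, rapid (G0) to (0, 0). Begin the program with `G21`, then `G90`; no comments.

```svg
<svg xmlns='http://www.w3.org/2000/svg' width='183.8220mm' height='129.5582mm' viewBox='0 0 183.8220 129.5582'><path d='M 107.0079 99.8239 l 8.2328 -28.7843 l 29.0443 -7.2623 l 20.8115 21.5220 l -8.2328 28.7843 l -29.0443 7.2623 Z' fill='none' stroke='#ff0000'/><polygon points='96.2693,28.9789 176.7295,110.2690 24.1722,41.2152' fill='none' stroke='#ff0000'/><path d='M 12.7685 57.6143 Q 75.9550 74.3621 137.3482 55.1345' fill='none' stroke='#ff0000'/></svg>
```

viewBox `0 0 183.8220 129.5582` with mm width/height → 1 unit = 1 mm. Flip: y_m = 129.5582 − y_svg.

**Shape 1** — `<path>` regular polygon, stroke `#ff0000` → score (S553, F1857). Machine vertices: (107.0079,29.7343) → (115.2407,58.5186) → (144.2850,65.7809) → (165.0965,44.2589) → (156.8637,15.4746) → (127.8194,8.2123) → (107.0079,29.7343). Closed: final G1 returns to the first vertex.

**Shape 2** — `<polygon>` closed polygon, stroke `#ff0000` → score (S553, F1857). Machine vertices: (96.2693,100.5793) → (176.7295,19.2892) → (24.1722,88.3430) → (96.2693,100.5793). Closed: final G1 returns to the first vertex.

**Shape 3** — `<path>` quadratic bezier, stroke `#ff0000` → score (S553, F1857). Control points (SVG): P0=(12.7685,57.6143), P1=(75.9550,74.3621), P2=(137.3482,55.1345); sampled at t=k/3. Machine vertices: (12.7685,71.9439) → (54.6936,64.7760) → (96.2201,65.6026) → (137.3482,74.4237). Open path.

G21
G90
G0 X107.0079 Y29.7343
M3 S553
G01 X115.2407 Y58.5186 F1857
G01 X144.2850 Y65.7809
G01 X165.0965 Y44.2589
G01 X156.8637 Y15.4746
G01 X127.8194 Y8.2123
G01 X107.0079 Y29.7343
M5
G0 X96.2693 Y100.5793
M3 S553
G01 X176.7295 Y19.2892 F1857
G01 X24.1722 Y88.3430
G01 X96.2693 Y100.5793
M5
G0 X12.7685 Y71.9439
M3 S553
G01 X54.6936 Y64.7760 F1857
G01 X96.2201 Y65.6026
G01 X137.3482 Y74.4237
M5
G0 X0.0000 Y0.0000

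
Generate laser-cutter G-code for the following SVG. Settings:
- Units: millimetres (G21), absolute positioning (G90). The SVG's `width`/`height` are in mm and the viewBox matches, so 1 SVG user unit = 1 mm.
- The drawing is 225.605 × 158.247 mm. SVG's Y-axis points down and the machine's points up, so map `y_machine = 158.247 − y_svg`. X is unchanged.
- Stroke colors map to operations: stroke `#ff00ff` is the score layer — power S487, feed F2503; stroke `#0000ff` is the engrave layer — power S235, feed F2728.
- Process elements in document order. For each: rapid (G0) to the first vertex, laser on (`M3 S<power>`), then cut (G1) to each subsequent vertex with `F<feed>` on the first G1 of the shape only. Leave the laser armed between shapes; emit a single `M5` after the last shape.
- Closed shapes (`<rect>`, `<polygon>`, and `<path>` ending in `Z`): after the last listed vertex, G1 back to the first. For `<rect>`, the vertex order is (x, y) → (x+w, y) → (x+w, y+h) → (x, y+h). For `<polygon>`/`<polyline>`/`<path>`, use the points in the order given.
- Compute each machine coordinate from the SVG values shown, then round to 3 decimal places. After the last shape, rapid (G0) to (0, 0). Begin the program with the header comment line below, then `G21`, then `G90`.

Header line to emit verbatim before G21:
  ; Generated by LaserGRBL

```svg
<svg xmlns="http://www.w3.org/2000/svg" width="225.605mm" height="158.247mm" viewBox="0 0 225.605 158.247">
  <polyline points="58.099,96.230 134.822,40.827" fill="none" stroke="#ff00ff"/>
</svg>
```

; Generated by LaserGRBL
G21
G90
G0 X58.099 Y62.017
M3 S487
G1 X134.822 Y117.420 F2503
M5
G0 X0.000 Y0.000

1 u = 1 mm; y_m = 158.247 − y.

[1] `<polyline>` line segment, #ff00ff→score S487 F2503: (58.099,62.017) → (134.822,117.420)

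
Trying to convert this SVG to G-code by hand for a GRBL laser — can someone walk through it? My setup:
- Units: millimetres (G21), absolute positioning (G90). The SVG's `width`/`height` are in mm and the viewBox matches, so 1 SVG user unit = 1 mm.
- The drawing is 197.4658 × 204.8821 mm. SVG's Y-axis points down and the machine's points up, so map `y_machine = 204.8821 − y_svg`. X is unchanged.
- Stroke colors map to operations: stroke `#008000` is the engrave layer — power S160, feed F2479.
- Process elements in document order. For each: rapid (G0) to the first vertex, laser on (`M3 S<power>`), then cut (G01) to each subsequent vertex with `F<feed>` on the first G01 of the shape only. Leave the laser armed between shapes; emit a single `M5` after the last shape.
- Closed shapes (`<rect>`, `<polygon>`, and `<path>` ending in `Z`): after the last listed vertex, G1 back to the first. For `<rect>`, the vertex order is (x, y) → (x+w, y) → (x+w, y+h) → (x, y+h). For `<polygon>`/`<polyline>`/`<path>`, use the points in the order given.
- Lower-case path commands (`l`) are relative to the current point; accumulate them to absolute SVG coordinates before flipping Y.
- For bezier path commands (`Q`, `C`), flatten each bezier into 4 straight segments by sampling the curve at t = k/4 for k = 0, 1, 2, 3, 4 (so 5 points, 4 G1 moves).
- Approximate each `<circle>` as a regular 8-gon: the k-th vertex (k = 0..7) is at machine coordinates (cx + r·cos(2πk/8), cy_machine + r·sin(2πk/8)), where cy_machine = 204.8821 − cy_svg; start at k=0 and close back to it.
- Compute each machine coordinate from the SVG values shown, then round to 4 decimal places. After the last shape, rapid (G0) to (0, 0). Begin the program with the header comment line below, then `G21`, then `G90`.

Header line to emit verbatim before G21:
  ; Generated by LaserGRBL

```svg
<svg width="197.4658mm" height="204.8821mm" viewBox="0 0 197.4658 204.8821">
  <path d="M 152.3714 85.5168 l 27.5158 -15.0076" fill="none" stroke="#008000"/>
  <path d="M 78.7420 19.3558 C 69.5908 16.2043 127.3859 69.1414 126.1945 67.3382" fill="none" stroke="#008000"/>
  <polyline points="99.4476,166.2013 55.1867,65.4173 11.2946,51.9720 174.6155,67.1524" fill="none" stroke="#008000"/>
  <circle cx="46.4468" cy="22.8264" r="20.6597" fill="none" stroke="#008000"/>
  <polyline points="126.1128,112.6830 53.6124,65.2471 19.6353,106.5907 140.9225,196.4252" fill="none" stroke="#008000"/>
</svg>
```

viewBox `0 0 197.4658 204.8821` with mm width/height → 1 unit = 1 mm. Flip: y_m = 204.8821 − y_svg.

**Shape 1** — `<path>` line segment, stroke `#008000` → engrave (S160, F2479). Machine vertices: (152.3714,119.3653) → (179.8872,134.3729). Open path.

**Shape 2** — `<path>` cubic bezier, stroke `#008000` → engrave (S160, F2479). Control points (SVG): P0=(78.7420,19.3558), P1=(69.5908,16.2043), P2=(127.3859,69.1414), P3=(126.1945,67.3382); sampled at t=k/4. Machine vertices: (78.7420,185.5263) → (82.4633,179.1050) → (99.4833,162.0407) → (117.9958,144.7236) → (126.1945,137.5439). Open path.

**Shape 3** — `<polyline>` open polyline, stroke `#008000` → engrave (S160, F2479). Machine vertices: (99.4476,38.6808) → (55.1867,139.4648) → (11.2946,152.9101) → (174.6155,137.7297). Open path.

**Shape 4** — `<circle>` circle, stroke `#008000` → engrave (S160, F2479). Machine vertices: (67.1065,182.0557) → (61.0554,196.6643) → (46.4468,202.7154) → (31.8382,196.6643) → (25.7871,182.0557) → (31.8382,167.4471) → (46.4468,161.3960) → (61.0554,167.4471) → (67.1065,182.0557). Closed: final G1 returns to the first vertex.

**Shape 5** — `<polyline>` open polyline, stroke `#008000` → engrave (S160, F2479). Machine vertices: (126.1128,92.1991) → (53.6124,139.6350) → (19.6353,98.2914) → (140.9225,8.4569). Open path.

; Generated by LaserGRBL
G21
G90
G0 X152.3714 Y119.3653
M3 S160
G01 X179.8872 Y134.3729 F2479
G0 X78.7420 Y185.5263
M3 S160
G01 X82.4633 Y179.1050 F2479
G01 X99.4833 Y162.0407
G01 X117.9958 Y144.7236
G01 X126.1945 Y137.5439
G0 X99.4476 Y38.6808
M3 S160
G01 X55.1867 Y139.4648 F2479
G01 X11.2946 Y152.9101
G01 X174.6155 Y137.7297
G0 X67.1065 Y182.0557
M3 S160
G01 X61.0554 Y196.6643 F2479
G01 X46.4468 Y202.7154
G01 X31.8382 Y196.6643
G01 X25.7871 Y182.0557
G01 X31.8382 Y167.4471
G01 X46.4468 Y161.3960
G01 X61.0554 Y167.4471
G01 X67.1065 Y182.0557
G0 X126.1128 Y92.1991
M3 S160
G01 X53.6124 Y139.6350 F2479
G01 X19.6353 Y98.2914
G01 X140.9225 Y8.4569
M5
G0 X0.0000 Y0.0000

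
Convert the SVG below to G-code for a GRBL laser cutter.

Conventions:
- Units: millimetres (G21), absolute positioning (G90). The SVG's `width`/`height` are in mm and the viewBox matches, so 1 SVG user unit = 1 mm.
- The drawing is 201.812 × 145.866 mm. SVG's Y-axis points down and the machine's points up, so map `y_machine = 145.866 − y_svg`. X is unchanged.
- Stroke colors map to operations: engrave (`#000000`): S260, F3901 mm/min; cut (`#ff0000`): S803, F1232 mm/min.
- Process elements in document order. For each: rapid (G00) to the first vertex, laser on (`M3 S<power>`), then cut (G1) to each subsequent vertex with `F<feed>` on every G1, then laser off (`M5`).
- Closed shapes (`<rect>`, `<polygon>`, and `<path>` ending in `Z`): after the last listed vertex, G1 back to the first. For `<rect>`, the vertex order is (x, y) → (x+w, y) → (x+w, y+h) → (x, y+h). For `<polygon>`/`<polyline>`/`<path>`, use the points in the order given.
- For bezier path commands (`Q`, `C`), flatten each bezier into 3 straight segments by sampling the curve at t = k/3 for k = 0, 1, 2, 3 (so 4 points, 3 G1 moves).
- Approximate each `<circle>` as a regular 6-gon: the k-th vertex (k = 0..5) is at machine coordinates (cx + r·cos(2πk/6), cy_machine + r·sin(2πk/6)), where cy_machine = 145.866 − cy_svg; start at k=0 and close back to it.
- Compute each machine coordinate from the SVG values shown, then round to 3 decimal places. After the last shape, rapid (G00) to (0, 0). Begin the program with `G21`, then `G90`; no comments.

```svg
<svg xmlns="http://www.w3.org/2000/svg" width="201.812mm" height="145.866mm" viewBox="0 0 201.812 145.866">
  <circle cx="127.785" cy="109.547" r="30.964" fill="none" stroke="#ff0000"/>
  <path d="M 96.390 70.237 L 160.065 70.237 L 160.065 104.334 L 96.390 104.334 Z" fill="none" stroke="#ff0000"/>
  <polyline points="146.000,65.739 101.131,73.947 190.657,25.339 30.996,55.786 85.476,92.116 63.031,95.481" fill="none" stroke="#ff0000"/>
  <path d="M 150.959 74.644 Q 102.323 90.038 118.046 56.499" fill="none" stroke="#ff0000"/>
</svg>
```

1 u = 1 mm; y_m = 145.866 − y.

[1] `<circle>` circle, #ff0000→cut S803 F1232: (158.749,36.319) → (143.267,63.135) → (112.303,63.135) → (96.821,36.319) → (112.303,9.503) → (143.267,9.503) → (158.749,36.319) (closed)

[2] `<path>` rectangle, #ff0000→cut S803 F1232: (96.390,75.629) → (160.065,75.629) → (160.065,41.532) → (96.390,41.532) → (96.390,75.629) (closed)

[3] `<polyline>` open polyline, #ff0000→cut S803 F1232: (146.000,80.127) → (101.131,71.919) → (190.657,120.527) → (30.996,90.080) → (85.476,53.750) → (63.031,50.385)

[4] `<path>` quadratic bezier, #ff0000→cut S803 F1232: (150.959,71.222) → (125.686,66.396) → (114.715,72.445) → (118.046,89.367)

G21
G90
G00 X158.749 Y36.319
M3 S803
G1 X143.267 Y63.135 F1232
G1 X112.303 Y63.135 F1232
G1 X96.821 Y36.319 F1232
G1 X112.303 Y9.503 F1232
G1 X143.267 Y9.503 F1232
G1 X158.749 Y36.319 F1232
M5
G00 X96.390 Y75.629
M3 S803
G1 X160.065 Y75.629 F1232
G1 X160.065 Y41.532 F1232
G1 X96.390 Y41.532 F1232
G1 X96.390 Y75.629 F1232
M5
G00 X146.000 Y80.127
M3 S803
G1 X101.131 Y71.919 F1232
G1 X190.657 Y120.527 F1232
G1 X30.996 Y90.080 F1232
G1 X85.476 Y53.750 F1232
G1 X63.031 Y50.385 F1232
M5
G00 X150.959 Y71.222
M3 S803
G1 X125.686 Y66.396 F1232
G1 X114.715 Y72.445 F1232
G1 X118.046 Y89.367 F1232
M5
G00 X0.000 Y0.000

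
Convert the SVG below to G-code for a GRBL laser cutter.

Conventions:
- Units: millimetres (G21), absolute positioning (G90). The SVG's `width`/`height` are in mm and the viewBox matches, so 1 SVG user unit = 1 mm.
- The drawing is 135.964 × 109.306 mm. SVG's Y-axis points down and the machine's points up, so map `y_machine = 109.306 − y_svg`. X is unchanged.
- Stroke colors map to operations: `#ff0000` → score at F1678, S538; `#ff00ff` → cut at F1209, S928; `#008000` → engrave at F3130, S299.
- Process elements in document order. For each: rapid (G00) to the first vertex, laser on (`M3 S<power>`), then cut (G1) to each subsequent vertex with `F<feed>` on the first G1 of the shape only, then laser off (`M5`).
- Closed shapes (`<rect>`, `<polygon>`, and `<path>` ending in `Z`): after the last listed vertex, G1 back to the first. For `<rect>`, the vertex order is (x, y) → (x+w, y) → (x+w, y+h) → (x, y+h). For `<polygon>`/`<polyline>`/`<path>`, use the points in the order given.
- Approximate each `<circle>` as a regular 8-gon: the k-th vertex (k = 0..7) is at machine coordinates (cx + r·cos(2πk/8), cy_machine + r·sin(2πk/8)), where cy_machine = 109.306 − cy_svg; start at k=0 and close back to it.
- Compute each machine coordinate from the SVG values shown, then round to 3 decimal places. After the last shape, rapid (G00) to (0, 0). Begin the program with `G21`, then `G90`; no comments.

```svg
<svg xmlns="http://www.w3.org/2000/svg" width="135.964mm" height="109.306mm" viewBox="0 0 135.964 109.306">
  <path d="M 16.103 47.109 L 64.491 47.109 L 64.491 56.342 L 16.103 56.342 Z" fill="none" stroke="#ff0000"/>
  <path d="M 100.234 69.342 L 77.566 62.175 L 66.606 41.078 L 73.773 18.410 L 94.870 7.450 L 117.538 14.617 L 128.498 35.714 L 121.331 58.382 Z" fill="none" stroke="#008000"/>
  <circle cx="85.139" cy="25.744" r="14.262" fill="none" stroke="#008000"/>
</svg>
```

G21
G90
G00 X16.103 Y62.197
M3 S538
G1 X64.491 Y62.197 F1678
G1 X64.491 Y52.964
G1 X16.103 Y52.964
G1 X16.103 Y62.197
M5
G00 X100.234 Y39.964
M3 S299
G1 X77.566 Y47.131 F3130
G1 X66.606 Y68.228
G1 X73.773 Y90.896
G1 X94.870 Y101.856
G1 X117.538 Y94.689
G1 X128.498 Y73.592
G1 X121.331 Y50.924
G1 X100.234 Y39.964
M5
G00 X99.401 Y83.562
M3 S299
G1 X95.224 Y93.647 F3130
G1 X85.139 Y97.824
G1 X75.054 Y93.647
G1 X70.877 Y83.562
G1 X75.054 Y73.477
G1 X85.139 Y69.300
G1 X95.224 Y73.477
G1 X99.401 Y83.562
M5
G00 X0.000 Y0.000

viewBox `0 0 135.964 109.306` with mm width/height → 1 unit = 1 mm. Flip: y_m = 109.306 − y_svg.

**Shape 1** — `<path>` rectangle, stroke `#ff0000` → score (S538, F1678). Machine vertices: (16.103,62.197) → (64.491,62.197) → (64.491,52.964) → (16.103,52.964) → (16.103,62.197). Closed: final G1 returns to the first vertex.

**Shape 2** — `<path>` regular polygon, stroke `#008000` → engrave (S299, F3130). Machine vertices: (100.234,39.964) → (77.566,47.131) → (66.606,68.228) → (73.773,90.896) → (94.870,101.856) → (117.538,94.689) → (128.498,73.592) → (121.331,50.924) → (100.234,39.964). Closed: final G1 returns to the first vertex.

**Shape 3** — `<circle>` circle, stroke `#008000` → engrave (S299, F3130). Machine vertices: (99.401,83.562) → (95.224,93.647) → (85.139,97.824) → (75.054,93.647) → (70.877,83.562) → (75.054,73.477) → (85.139,69.300) → (95.224,73.477) → (99.401,83.562). Closed: final G1 returns to the first vertex.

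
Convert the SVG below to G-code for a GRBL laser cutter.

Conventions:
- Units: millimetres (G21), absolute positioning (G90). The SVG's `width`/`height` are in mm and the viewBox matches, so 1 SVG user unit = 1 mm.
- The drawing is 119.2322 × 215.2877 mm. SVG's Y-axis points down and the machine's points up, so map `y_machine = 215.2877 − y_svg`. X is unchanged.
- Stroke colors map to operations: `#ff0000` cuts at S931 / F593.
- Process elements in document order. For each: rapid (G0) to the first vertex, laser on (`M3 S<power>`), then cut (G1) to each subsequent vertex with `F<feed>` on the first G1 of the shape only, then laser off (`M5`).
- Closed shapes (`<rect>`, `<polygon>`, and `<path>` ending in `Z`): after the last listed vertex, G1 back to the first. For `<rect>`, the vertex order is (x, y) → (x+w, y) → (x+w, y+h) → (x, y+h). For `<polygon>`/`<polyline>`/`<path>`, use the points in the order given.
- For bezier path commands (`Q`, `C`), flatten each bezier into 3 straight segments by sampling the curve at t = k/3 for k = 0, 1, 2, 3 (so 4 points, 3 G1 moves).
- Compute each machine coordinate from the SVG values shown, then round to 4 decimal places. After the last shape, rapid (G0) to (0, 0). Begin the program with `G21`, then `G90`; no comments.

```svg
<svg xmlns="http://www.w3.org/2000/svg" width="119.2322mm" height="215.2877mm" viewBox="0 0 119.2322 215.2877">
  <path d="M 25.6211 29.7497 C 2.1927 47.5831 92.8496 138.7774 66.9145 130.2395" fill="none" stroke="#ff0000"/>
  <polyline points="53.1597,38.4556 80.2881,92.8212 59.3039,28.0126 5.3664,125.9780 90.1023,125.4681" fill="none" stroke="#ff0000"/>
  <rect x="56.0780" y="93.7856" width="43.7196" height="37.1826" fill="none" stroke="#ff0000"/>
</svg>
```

viewBox `0 0 119.2322 215.2877` with mm width/height → 1 unit = 1 mm. Flip: y_m = 215.2877 − y_svg.

**Shape 1** — `<path>` cubic bezier, stroke `#ff0000` → cut (S931, F593). Control points (SVG): P0=(25.6211,29.7497), P1=(2.1927,47.5831), P2=(92.8496,138.7774), P3=(66.9145,130.2395); sampled at t=k/3. Machine vertices: (25.6211,185.5380) → (31.6775,149.6618) → (62.5292,103.3435) → (66.9145,85.0482). Open path.

**Shape 2** — `<polyline>` open polyline, stroke `#ff0000` → cut (S931, F593). Machine vertices: (53.1597,176.8321) → (80.2881,122.4665) → (59.3039,187.2751) → (5.3664,89.3097) → (90.1023,89.8196). Open path.

**Shape 3** — `<rect>` rectangle, stroke `#ff0000` → cut (S931, F593). Machine vertices: (56.0780,121.5021) → (99.7976,121.5021) → (99.7976,84.3195) → (56.0780,84.3195) → (56.0780,121.5021). Closed: final G1 returns to the first vertex.

G21
G90
G0 X25.6211 Y185.5380
M3 S931
G1 X31.6775 Y149.6618 F593
G1 X62.5292 Y103.3435
G1 X66.9145 Y85.0482
M5
G0 X53.1597 Y176.8321
M3 S931
G1 X80.2881 Y122.4665 F593
G1 X59.3039 Y187.2751
G1 X5.3664 Y89.3097
G1 X90.1023 Y89.8196
M5
G0 X56.0780 Y121.5021
M3 S931
G1 X99.7976 Y121.5021 F593
G1 X99.7976 Y84.3195
G1 X56.0780 Y84.3195
G1 X56.0780 Y121.5021
M5
G0 X0.0000 Y0.0000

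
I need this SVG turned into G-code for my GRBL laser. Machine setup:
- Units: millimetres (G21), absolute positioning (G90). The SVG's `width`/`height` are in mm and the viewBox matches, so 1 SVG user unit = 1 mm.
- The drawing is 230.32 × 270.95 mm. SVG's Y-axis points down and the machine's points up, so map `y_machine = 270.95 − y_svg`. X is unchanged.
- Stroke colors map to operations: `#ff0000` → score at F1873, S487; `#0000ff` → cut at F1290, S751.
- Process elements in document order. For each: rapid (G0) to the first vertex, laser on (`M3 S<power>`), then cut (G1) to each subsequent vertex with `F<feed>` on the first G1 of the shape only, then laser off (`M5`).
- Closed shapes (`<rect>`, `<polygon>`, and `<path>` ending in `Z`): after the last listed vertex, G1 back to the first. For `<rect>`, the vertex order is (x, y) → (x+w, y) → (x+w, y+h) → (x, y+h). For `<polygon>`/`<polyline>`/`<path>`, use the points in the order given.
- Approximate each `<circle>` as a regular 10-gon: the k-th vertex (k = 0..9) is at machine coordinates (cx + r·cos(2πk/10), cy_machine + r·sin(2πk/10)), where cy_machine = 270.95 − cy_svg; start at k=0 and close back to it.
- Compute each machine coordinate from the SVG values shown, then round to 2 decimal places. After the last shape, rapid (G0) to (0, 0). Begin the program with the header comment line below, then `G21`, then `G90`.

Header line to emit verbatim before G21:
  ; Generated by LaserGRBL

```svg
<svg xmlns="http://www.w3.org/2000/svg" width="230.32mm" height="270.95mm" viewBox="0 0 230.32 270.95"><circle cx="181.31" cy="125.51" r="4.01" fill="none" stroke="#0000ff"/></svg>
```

viewBox `0 0 230.32 270.95` with mm width/height → 1 unit = 1 mm. Flip: y_m = 270.95 − y_svg.

**Shape 1** — `<circle>` circle, stroke `#0000ff` → cut (S751, F1290). Machine vertices: (185.32,145.44) → (184.55,147.80) → (182.55,149.25) → (180.07,149.25) → (178.07,147.80) → (177.30,145.44) → (178.07,143.08) → (180.07,141.63) → (182.55,141.63) → (184.55,143.08) → (185.32,145.44). Closed: final G1 returns to the first vertex.

; Generated by LaserGRBL
G21
G90
G0 X185.32 Y145.44
M3 S751
G1 X184.55 Y147.80 F1290
G1 X182.55 Y149.25
G1 X180.07 Y149.25
G1 X178.07 Y147.80
G1 X177.30 Y145.44
G1 X178.07 Y143.08
G1 X180.07 Y141.63
G1 X182.55 Y141.63
G1 X184.55 Y143.08
G1 X185.32 Y145.44
M5
G0 X0.00 Y0.00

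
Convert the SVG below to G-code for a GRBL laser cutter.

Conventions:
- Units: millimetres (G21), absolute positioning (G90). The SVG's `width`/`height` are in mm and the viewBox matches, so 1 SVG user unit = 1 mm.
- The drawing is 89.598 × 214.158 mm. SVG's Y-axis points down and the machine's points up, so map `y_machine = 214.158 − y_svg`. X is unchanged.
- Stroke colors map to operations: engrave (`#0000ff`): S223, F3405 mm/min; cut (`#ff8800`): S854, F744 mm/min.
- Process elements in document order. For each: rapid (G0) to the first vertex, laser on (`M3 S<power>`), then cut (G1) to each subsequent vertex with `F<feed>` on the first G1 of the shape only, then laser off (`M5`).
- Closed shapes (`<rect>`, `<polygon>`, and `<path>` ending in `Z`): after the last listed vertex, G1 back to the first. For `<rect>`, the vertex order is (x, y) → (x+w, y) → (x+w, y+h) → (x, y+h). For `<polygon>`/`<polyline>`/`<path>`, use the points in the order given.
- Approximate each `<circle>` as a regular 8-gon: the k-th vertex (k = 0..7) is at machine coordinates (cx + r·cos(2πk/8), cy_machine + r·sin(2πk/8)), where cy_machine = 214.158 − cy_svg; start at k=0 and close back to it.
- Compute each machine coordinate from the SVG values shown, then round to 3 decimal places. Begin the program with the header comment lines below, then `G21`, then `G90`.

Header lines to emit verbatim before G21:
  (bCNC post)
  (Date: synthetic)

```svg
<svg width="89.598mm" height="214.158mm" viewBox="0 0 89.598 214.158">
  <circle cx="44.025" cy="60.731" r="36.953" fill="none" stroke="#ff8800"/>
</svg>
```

(bCNC post)
(Date: synthetic)
G21
G90
G0 X80.978 Y153.427
M3 S854
G1 X70.155 Y179.557 F744
G1 X44.025 Y190.380
G1 X17.895 Y179.557
G1 X7.072 Y153.427
G1 X17.895 Y127.297
G1 X44.025 Y116.474
G1 X70.155 Y127.297
G1 X80.978 Y153.427
M5

Since the viewBox matches the mm dimensions, user units are millimetres directly. The only transform is the Y-flip y_m = 214.158 − y_svg.

Shape 1 is a circle drawn with `<circle>`. Its stroke #ff8800 means cut at S854, F744. After flipping Y the toolpath is (80.978,153.427) → (70.155,179.557) → (44.025,190.380) → (17.895,179.557) → (7.072,153.427) → (17.895,127.297) → (44.025,116.474) → (70.155,127.297) → (80.978,153.427), returning to the start.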